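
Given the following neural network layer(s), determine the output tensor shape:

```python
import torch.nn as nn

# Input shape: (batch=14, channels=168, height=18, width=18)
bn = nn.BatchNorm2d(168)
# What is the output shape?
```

Input: (14, 168, 18, 18) -> Output: (14, 168, 18, 18)

Answer: (14, 168, 18, 18)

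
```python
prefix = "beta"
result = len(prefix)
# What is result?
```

Trace:
`prefix = "beta"` → prefix = 'beta'
`result = len(prefix)` → result = 4
So result = 4

Answer: 4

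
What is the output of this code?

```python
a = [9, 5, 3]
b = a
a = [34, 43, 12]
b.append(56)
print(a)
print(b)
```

Key concept: rebinding vs mutation: a is rebound to a new list, b still points at the original.
Step by step:
`a = [9, 5, 3]` → a = [9, 5, 3]
`b = a` → b = [9, 5, 3] (same object as a)
`a = [34, 43, 12]` → a = [34, 43, 12]
`b.append(56)` → b = [9, 5, 3, 56]
`print(a)` → prints [34, 43, 12]
`print(b)` → prints [9, 5, 3, 56]

Answer:
[34, 43, 12]
[9, 5, 3, 56]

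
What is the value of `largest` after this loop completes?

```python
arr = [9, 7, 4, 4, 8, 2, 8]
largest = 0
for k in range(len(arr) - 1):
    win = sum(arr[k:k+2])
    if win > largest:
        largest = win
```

Max sum of 2-element window in [9, 7, 4, 4, 8, 2, 8]
`largest` takes the values: 0 → 16

Answer: 16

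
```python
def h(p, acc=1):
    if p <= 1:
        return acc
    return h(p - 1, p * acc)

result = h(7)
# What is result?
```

Accumulator trace (n, acc): (7, 1) -> (6, 7) -> (5, 42) -> (4, 210) -> (3, 840) -> (2, 2520) -> (1, 5040) -> return 5040

Answer: 5040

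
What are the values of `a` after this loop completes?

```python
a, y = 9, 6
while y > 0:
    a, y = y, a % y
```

GCD of 9 and 6
`a` takes the values: 9 → 6 → 3

Answer: 3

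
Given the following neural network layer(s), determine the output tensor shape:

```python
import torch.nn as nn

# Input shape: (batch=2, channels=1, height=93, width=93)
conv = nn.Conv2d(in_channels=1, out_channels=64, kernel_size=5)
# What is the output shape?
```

Input: (2, 1, 93, 93) -> Output: (2, 64, 89, 89)

Answer: (2, 64, 89, 89)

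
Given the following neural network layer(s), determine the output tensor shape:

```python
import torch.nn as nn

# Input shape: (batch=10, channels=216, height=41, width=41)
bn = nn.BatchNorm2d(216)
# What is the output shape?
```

Input: (10, 216, 41, 41) -> Output: (10, 216, 41, 41)

Answer: (10, 216, 41, 41)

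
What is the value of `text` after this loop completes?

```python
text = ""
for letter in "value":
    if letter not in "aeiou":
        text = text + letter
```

Remove vowels from 'value'
`text` takes the values: "" → "v" → "vl"

Answer: "vl"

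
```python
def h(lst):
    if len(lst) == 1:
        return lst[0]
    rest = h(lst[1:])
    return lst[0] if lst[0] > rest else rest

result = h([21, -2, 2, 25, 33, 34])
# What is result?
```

Recursive max over [21, -2, 2, 25, 33, 34] = 34

Answer: 34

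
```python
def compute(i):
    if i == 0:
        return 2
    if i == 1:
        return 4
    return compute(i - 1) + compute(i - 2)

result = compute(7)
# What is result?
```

Build up from base cases: compute(0)=2, compute(1)=4, compute(2)=6, compute(3)=10, compute(4)=16, compute(5)=26, compute(6)=42, ..., compute(7)=68

Answer: 68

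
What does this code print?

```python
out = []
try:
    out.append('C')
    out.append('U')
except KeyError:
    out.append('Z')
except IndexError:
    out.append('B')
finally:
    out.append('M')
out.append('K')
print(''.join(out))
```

Execution trace: 'C' (try body) → 'U' (try body, no exception) → 'M' (finally) → 'K' (after the try/except). Output: CUMK

Answer: CUMK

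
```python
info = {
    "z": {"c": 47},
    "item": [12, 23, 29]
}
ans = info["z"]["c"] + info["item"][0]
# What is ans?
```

Trace:
`info = { ...` → info = {'z': {'c': 47}, 'item': [12, 23, 29]}
`ans = info["z"]["c"] + info["item"][0]` → ans = 59
So ans = 59

Answer: 59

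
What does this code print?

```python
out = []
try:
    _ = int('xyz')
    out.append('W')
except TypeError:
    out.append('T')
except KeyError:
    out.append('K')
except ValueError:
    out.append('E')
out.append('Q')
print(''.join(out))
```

Execution trace: 'E' (except ValueError) → 'Q' (after the try/except). Output: EQ

Answer: EQ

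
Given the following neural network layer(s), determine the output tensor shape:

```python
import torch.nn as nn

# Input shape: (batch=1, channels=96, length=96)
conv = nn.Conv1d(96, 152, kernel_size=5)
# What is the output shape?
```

Input: (1, 96, 96) -> Output: (1, 152, 92)

Answer: (1, 152, 92)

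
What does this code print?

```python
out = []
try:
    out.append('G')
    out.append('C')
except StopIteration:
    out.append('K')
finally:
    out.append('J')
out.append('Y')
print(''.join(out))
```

Execution trace: 'G' (try body) → 'C' (try body, no exception) → 'J' (finally) → 'Y' (after the try/except). Output: GCJY

Answer: GCJY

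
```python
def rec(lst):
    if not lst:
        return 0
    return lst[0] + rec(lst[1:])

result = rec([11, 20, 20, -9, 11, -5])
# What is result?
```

11 + 20 + 20 + (-9) + 11 + (-5) + 0 = 48

Answer: 48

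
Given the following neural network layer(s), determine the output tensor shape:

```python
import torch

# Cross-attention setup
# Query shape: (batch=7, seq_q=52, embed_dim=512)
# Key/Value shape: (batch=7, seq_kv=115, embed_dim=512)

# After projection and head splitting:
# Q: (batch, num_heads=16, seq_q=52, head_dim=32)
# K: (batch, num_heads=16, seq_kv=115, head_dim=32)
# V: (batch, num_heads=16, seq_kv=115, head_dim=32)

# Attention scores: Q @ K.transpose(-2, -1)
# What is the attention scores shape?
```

Input: (7, 52, 512) -> Output: (7, 16, 52, 115)

Answer: (7, 16, 52, 115)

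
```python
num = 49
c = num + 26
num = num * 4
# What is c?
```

Trace:
`num = 49` → num = 49
`c = num + 26` → c = 75
`num = num * 4` → num = 196
So c = 75

Answer: 75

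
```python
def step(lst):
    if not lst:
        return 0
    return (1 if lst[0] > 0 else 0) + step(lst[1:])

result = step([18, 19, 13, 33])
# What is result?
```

Count of positive elements in [18, 19, 13, 33] = 4

Answer: 4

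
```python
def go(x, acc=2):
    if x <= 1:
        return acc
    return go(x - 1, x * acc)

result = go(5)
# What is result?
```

Accumulator trace (n, acc): (5, 2) -> (4, 10) -> (3, 40) -> (2, 120) -> (1, 240) -> return 240

Answer: 240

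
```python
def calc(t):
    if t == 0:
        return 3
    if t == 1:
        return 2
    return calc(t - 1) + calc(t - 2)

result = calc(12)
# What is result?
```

Build up from base cases: calc(0)=3, calc(1)=2, calc(2)=5, calc(3)=7, calc(4)=12, calc(5)=19, calc(6)=31, ..., calc(12)=555

Answer: 555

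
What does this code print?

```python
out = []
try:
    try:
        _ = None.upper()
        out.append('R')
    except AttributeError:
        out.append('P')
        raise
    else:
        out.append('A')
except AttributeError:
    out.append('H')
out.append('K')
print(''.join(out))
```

Execution trace: 'P' (inner except AttributeError) → 'H' (outer except AttributeError) → 'K' (after the try/except). Output: PHK

Answer: PHK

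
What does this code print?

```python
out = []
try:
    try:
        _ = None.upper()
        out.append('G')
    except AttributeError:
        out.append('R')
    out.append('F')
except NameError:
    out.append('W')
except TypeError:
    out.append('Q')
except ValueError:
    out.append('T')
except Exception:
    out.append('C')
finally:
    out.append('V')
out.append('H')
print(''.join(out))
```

Execution trace: 'R' (inner except AttributeError) → 'F' (try body, no exception) → 'V' (finally) → 'H' (after the try/except). Output: RFVH

Answer: RFVH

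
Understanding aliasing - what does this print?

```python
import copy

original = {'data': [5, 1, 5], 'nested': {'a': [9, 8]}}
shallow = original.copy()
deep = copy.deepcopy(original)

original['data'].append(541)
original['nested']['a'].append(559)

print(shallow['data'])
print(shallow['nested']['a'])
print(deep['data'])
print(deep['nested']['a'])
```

Key concept: comparing shallow vs deep copy.
Step by step:
`original = {'data': [5, 1, 5], 'nested': {'a': [9, 8]}}` → original = {'data': [5, 1, 5], 'nested': {'a': [9, 8]}}
`shallow = original.copy()` → shallow = {'data': [5, 1, 5], 'nested': {'a': [9, 8]}}
`deep = copy.deepcopy(original)` → deep = {'data': [5, 1, 5], 'nested': {'a': [9, 8]}}
`original['data'].append(541)` → original = {'data': [5, 1, 5, 541], 'nested': {'a': [9, 8]}}; shallow = {'data': [5, 1, 5, 541], 'nested': {'a': [9, 8]}}
`original['nested']['a'].append(559)` → original = {'data': [5, 1, 5, 541], 'nested': {'a': [9, 8, 559]}}; shallow = {'data': [5, 1, 5, 541], 'nested': {'a': [9, 8, 559]}}
`print(shallow['data'])` → prints [5, 1, 5, 541]
`print(shallow['nested']['a'])` → prints [9, 8, 559]
`print(deep['data'])` → prints [5, 1, 5]
`print(deep['nested']['a'])` → prints [9, 8]

Answer:
[5, 1, 5, 541]
[9, 8, 559]
[5, 1, 5]
[9, 8]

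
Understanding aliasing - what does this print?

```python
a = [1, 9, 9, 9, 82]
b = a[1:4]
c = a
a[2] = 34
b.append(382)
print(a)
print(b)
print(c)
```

Key concept: slice vs alias.
Step by step:
`a = [1, 9, 9, 9, 82]` → a = [1, 9, 9, 9, 82]
`b = a[1:4]` → b = [9, 9, 9]
`c = a` → c = [1, 9, 9, 9, 82] (same object as a)
`a[2] = 34` → a = [1, 9, 34, 9, 82] (same object as c); c = [1, 9, 34, 9, 82] (same object as a)
`b.append(382)` → b = [9, 9, 9, 382]
`print(a)` → prints [1, 9, 34, 9, 82]
`print(b)` → prints [9, 9, 9, 382]
`print(c)` → prints [1, 9, 34, 9, 82]

Answer:
[1, 9, 34, 9, 82]
[9, 9, 9, 382]
[1, 9, 34, 9, 82]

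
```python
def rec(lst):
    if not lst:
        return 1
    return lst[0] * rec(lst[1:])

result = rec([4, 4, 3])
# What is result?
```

Product over [4, 4, 3] = 4 * 4 * 3 = 48

Answer: 48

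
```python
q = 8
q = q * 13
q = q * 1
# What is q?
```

Trace:
`q = 8` → q = 8
`q = q * 13` → q = 104
`q = q * 1` → q = 104
So q = 104

Answer: 104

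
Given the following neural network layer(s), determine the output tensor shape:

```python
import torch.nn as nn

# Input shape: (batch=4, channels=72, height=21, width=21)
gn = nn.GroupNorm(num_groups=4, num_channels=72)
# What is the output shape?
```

Input: (4, 72, 21, 21) -> Output: (4, 72, 21, 21)

Answer: (4, 72, 21, 21)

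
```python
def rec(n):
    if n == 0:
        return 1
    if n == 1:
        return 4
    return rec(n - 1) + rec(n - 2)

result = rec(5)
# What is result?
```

Build up from base cases: rec(0)=1, rec(1)=4, rec(2)=5, rec(3)=9, rec(4)=14, rec(5)=23

Answer: 23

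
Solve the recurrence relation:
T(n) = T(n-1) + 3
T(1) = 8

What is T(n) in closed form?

Unrolling: T(n) = T(1) + 3·(n-1) = 8 + 3(n-1) = 3n + 5.

Answer: T(n) = 3n + 5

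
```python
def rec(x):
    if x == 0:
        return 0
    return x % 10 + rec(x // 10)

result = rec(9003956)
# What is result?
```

Sum of digits of 9003956: 6 + 5 + 9 + 3 + 0 + 0 + 9 = 32

Answer: 32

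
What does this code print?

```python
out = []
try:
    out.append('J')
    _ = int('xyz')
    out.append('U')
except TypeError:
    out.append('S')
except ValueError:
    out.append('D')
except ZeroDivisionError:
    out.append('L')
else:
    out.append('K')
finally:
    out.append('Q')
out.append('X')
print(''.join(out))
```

Execution trace: 'J' (try body) → 'D' (except ValueError) → 'Q' (finally) → 'X' (after the try/except). Output: JDQX

Answer: JDQX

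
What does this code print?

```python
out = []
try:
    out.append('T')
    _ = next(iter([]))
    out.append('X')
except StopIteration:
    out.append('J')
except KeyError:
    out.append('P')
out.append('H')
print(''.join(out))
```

Execution trace: 'T' (try body) → 'J' (except StopIteration) → 'H' (after the try/except). Output: TJH

Answer: TJH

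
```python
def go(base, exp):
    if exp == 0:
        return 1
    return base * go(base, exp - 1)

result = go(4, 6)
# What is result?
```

go(4, 6) = 4 * 4 * 4 * 4 * 4 * 4 = 4096

Answer: 4096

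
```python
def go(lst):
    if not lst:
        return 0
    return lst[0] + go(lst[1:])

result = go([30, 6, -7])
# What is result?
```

30 + 6 + (-7) + 0 = 29

Answer: 29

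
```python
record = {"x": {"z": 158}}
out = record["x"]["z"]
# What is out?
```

Trace:
`record = {"x": {"z": 158}}` → record = {'x': {'z': 158}}
`out = record["x"]["z"]` → out = 158
So out = 158

Answer: 158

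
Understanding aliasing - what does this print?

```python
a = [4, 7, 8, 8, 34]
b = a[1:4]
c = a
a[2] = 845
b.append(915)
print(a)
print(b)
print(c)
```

Key concept: slice vs alias.
Step by step:
`a = [4, 7, 8, 8, 34]` → a = [4, 7, 8, 8, 34]
`b = a[1:4]` → b = [7, 8, 8]
`c = a` → c = [4, 7, 8, 8, 34] (same object as a)
`a[2] = 845` → a = [4, 7, 845, 8, 34] (same object as c); c = [4, 7, 845, 8, 34] (same object as a)
`b.append(915)` → b = [7, 8, 8, 915]
`print(a)` → prints [4, 7, 845, 8, 34]
`print(b)` → prints [7, 8, 8, 915]
`print(c)` → prints [4, 7, 845, 8, 34]

Answer:
[4, 7, 845, 8, 34]
[7, 8, 8, 915]
[4, 7, 845, 8, 34]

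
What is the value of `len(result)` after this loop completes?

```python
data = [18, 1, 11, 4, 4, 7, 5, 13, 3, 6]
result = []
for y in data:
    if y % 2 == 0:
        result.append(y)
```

Count even numbers in [18, 1, 11, 4, 4, 7, 5, 13, 3, 6]
`result` takes the values: [] → [18] → [18, 4] → [18, 4, 4] → [18, 4, 4, 6]
So `len(result)` = 4

Answer: 4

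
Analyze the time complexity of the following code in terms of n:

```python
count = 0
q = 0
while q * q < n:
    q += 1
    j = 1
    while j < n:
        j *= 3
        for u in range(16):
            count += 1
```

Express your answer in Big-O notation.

Each loop level contributes: √n × log n × 1. Multiplying the contributions gives O(√n log n).

Answer: O(√n log n)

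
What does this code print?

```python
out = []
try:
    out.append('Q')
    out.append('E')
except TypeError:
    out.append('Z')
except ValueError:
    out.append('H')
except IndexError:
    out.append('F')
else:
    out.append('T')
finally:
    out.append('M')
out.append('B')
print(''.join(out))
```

Execution trace: 'Q' (try body) → 'E' (try body, no exception) → 'T' (else) → 'M' (finally) → 'B' (after the try/except). Output: QETMB

Answer: QETMB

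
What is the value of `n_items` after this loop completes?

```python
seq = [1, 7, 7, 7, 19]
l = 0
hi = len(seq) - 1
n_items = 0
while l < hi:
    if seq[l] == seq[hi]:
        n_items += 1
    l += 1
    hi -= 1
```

Count matching pairs from ends
`n_items` takes the values: 0 → 1

Answer: 1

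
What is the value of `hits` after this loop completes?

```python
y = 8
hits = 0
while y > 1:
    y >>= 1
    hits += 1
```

Count right shifts until 1
`hits` takes the values: 0 → 1 → 2 → 3

Answer: 3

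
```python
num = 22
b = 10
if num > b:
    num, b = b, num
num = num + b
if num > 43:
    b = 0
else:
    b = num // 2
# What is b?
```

Trace:
`num = 22` → num = 22
`b = 10` → b = 10
`if num > b: ...` → num > b is True → num = 10; b = 22
`num = num + b` → num = 32
`if num > 43: ...` → num > 43 is False, take else branch → b = 16
So b = 16

Answer: 16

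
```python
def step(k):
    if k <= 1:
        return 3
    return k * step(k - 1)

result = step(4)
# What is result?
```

step(4) = 4 * 3 * 2 * 3 = 72

Answer: 72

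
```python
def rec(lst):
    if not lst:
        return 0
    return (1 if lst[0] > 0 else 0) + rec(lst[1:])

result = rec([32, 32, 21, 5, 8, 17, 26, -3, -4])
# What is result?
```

Count of positive elements in [32, 32, 21, 5, 8, 17, 26, -3, -4] = 7

Answer: 7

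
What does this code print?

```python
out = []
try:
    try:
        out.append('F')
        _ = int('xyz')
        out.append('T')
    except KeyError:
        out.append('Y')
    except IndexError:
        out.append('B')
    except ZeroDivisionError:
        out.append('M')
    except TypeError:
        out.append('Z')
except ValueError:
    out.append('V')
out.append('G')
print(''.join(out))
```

Execution trace: 'F' (try body) → 'V' (outer except ValueError) → 'G' (after the try/except). Output: FVG

Answer: FVG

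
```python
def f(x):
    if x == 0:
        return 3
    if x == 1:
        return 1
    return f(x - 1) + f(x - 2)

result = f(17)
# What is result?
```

Build up from base cases: f(0)=3, f(1)=1, f(2)=4, f(3)=5, f(4)=9, f(5)=14, f(6)=23, ..., f(17)=4558

Answer: 4558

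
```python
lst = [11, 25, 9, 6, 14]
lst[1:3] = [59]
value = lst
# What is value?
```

Trace:
`lst = [11, 25, 9, 6, 14]` → lst = [11, 25, 9, 6, 14]
`lst[1:3] = [59]` → lst = [11, 59, 6, 14]
`value = lst` → value = [11, 59, 6, 14]
So value = [11, 59, 6, 14]

Answer: [11, 59, 6, 14]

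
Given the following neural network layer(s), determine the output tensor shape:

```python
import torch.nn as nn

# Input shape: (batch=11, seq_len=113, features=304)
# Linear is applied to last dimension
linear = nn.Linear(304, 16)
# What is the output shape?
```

Input: (11, 113, 304) -> Output: (11, 113, 16)

Answer: (11, 113, 16)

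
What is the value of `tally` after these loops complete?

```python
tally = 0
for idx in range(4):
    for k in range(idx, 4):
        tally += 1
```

Upper triangle: 4 + 3 + ... + 1
`tally` takes the values: 0 → 1 → 2 → 3 → 4 → 5 → 6 → 7 → 8 → 9 → 10

Answer: 10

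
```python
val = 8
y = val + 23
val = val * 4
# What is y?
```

Trace:
`val = 8` → val = 8
`y = val + 23` → y = 31
`val = val * 4` → val = 32
So y = 31

Answer: 31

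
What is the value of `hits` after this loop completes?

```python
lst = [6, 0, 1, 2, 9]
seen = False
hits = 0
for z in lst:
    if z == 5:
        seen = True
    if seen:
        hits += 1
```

Count elements after first 5 in [6, 0, 1, 2, 9]
`hits` takes the values: 0

Answer: 0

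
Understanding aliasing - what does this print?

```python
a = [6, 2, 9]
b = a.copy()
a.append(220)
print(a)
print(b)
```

Key concept: list.copy() creates independent copy.
Step by step:
`a = [6, 2, 9]` → a = [6, 2, 9]
`b = a.copy()` → b = [6, 2, 9]
`a.append(220)` → a = [6, 2, 9, 220]
`print(a)` → prints [6, 2, 9, 220]
`print(b)` → prints [6, 2, 9]

Answer:
[6, 2, 9, 220]
[6, 2, 9]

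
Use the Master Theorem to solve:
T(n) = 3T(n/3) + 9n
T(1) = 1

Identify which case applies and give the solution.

a=3, b=3, f(n)=9n. log_3(3) = 1. Since c=1 = 1, Case 2 applies: T(n) = Θ(n^log_b(a) · log n) = O(n log n).

Answer: O(n log n) - Case 2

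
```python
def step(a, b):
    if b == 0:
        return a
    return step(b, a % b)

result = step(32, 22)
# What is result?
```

step(32, 22) -> step(22, 10) -> step(10, 2) -> step(2, 0) -> 2

Answer: 2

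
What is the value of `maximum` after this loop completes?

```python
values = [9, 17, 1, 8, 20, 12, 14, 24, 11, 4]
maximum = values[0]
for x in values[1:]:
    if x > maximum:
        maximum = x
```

Maximum of [9, 17, 1, 8, 20, 12, 14, 24, 11, 4]
`maximum` takes the values: 9 → 17 → 20 → 24

Answer: 24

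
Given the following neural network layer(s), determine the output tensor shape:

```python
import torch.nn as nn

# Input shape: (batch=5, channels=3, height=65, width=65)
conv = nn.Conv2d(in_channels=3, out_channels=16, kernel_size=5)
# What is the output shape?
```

Input: (5, 3, 65, 65) -> Output: (5, 16, 61, 61)

Answer: (5, 16, 61, 61)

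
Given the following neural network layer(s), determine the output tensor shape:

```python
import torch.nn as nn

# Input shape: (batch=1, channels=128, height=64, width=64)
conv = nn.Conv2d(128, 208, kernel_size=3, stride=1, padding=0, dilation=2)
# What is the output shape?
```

Input: (1, 128, 64, 64) -> Output: (1, 208, 60, 60)

Answer: (1, 208, 60, 60)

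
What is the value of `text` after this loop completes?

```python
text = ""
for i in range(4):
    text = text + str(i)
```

Concatenate digits 0 to 3
`text` takes the values: "" → "0" → "01" → "012" → "0123"

Answer: "0123"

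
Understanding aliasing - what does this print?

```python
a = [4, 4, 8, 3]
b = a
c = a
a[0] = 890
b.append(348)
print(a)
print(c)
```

Key concept: multiple aliases.
Step by step:
`a = [4, 4, 8, 3]` → a = [4, 4, 8, 3]
`b = a` → b = [4, 4, 8, 3] (same object as a)
`c = a` → c = [4, 4, 8, 3] (same object as a, b)
`a[0] = 890` → a = [890, 4, 8, 3] (same object as b, c); b = [890, 4, 8, 3] (same object as a, c); c = [890, 4, 8, 3] (same object as a, b)
`b.append(348)` → a = [890, 4, 8, 3, 348] (same object as b, c); b = [890, 4, 8, 3, 348] (same object as a, c); c = [890, 4, 8, 3, 348] (same object as a, b)
`print(a)` → prints [890, 4, 8, 3, 348]
`print(c)` → prints [890, 4, 8, 3, 348]

Answer:
[890, 4, 8, 3, 348]
[890, 4, 8, 3, 348]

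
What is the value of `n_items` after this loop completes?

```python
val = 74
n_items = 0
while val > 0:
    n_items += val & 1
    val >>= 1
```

Count set bits in 74 (binary: 0b1001010)
`n_items` takes the values: 0 → 1 → 2 → 3

Answer: 3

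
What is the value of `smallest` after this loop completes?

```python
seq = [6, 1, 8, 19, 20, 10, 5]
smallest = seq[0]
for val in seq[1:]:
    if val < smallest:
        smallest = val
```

Minimum of [6, 1, 8, 19, 20, 10, 5]
`smallest` takes the values: 6 → 1

Answer: 1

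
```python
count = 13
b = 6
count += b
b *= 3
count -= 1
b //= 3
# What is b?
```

Trace:
`count = 13` → count = 13
`b = 6` → b = 6
`count += b` → count = 19
`b *= 3` → b = 18
`count -= 1` → count = 18
`b //= 3` → b = 6
So b = 6

Answer: 6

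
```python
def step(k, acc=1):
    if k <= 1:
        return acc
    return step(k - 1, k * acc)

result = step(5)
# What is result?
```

Accumulator trace (n, acc): (5, 1) -> (4, 5) -> (3, 20) -> (2, 60) -> (1, 120) -> return 120

Answer: 120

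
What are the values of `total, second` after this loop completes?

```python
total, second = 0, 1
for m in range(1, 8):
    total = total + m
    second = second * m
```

Sum and factorial of 1 to 7
`total, second` takes the values: (0, 1) → (1, 1) → (3, 1) → (3, 2) → (6, 2) → (6, 6) → (10, 6) → (10, 24) → (15, 24) → (15, 120) → (21, 120) → (21, 720) → (28, 720) → (28, 5040)

Answer: 28, 5040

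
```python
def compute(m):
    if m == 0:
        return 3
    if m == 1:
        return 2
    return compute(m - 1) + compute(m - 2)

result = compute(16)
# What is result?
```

Build up from base cases: compute(0)=3, compute(1)=2, compute(2)=5, compute(3)=7, compute(4)=12, compute(5)=19, compute(6)=31, ..., compute(16)=3804

Answer: 3804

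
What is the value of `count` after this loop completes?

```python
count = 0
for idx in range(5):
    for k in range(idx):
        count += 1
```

Triangle number: 0+1+2+...+4
`count` takes the values: 0 → 1 → 2 → 3 → 4 → 5 → 6 → 7 → 8 → 9 → 10

Answer: 10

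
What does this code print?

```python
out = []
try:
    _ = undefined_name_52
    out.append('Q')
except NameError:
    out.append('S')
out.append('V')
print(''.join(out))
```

Execution trace: 'S' (except NameError) → 'V' (after the try/except). Output: SV

Answer: SV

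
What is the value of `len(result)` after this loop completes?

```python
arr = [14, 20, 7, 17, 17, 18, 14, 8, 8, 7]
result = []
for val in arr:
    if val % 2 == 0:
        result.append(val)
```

Count even numbers in [14, 20, 7, 17, 17, 18, 14, 8, 8, 7]
`result` takes the values: [] → [14] → [14, 20] → [14, 20, 18] → [14, 20, 18, 14] → [14, 20, 18, 14, 8] → [14, 20, 18, 14, 8, 8]
So `len(result)` = 6

Answer: 6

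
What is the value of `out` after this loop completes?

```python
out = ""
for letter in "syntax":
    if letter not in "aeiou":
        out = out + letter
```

Remove vowels from 'syntax'
`out` takes the values: "" → "s" → "sy" → "syn" → "synt" → "syntx"

Answer: "syntx"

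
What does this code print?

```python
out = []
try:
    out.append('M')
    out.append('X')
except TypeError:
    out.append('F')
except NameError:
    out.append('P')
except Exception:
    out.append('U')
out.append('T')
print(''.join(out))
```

Execution trace: 'M' (try body) → 'X' (try body, no exception) → 'T' (after the try/except). Output: MXT

Answer: MXT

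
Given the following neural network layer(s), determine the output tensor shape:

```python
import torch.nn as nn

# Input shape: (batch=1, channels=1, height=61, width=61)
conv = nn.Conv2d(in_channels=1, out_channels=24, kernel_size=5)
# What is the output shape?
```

Input: (1, 1, 61, 61) -> Output: (1, 24, 57, 57)

Answer: (1, 24, 57, 57)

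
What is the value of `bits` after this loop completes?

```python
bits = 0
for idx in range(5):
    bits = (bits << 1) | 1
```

Build 5 consecutive 1-bits: 0b11111
`bits` takes the values: 0 → 1 → 3 → 7 → 15 → 31

Answer: 31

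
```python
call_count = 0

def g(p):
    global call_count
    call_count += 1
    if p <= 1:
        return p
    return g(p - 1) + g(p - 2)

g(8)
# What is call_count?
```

Calls(p) = 1 + Calls(p-1) + Calls(p-2); Calls(0)=Calls(1)=1. For p=8 this gives 67.

Answer: 67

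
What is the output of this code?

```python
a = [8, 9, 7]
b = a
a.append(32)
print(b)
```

Key concept: basic list aliasing.
Step by step:
`a = [8, 9, 7]` → a = [8, 9, 7]
`b = a` → b = [8, 9, 7] (same object as a)
`a.append(32)` → a = [8, 9, 7, 32] (same object as b); b = [8, 9, 7, 32] (same object as a)
`print(b)` → prints [8, 9, 7, 32]

Answer: [8, 9, 7, 32]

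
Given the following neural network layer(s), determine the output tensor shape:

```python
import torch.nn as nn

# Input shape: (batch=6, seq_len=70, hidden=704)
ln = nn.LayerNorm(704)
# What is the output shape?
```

Input: (6, 70, 704) -> Output: (6, 70, 704)

Answer: (6, 70, 704)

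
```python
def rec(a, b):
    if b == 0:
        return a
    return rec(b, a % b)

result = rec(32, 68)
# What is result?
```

rec(32, 68) -> rec(68, 32) -> rec(32, 4) -> rec(4, 0) -> 4

Answer: 4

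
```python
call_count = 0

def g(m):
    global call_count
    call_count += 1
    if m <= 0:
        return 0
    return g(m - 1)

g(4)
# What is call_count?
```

Linear recursion stepping by 1: 5 calls from m=4 down to ≤0.

Answer: 5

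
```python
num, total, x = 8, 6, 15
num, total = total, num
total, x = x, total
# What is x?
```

Trace:
`num, total, x = 8, 6, 15` → num = 8; total = 6; x = 15
`num, total = total, num` → num = 6; total = 8
`total, x = x, total` → total = 15; x = 8
So x = 8

Answer: 8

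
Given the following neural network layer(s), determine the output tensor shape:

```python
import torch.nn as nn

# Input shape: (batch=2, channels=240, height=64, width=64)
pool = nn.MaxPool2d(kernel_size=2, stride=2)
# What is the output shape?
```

Input: (2, 240, 64, 64) -> Output: (2, 240, 32, 32)

Answer: (2, 240, 32, 32)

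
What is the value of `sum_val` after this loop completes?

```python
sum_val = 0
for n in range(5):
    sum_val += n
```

Sum of 0 to 4 = 10
`sum_val` takes the values: 0 → 1 → 3 → 6 → 10

Answer: 10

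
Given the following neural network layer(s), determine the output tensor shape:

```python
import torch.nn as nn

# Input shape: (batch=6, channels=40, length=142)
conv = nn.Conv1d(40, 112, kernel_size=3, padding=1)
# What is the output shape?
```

Input: (6, 40, 142) -> Output: (6, 112, 142)

Answer: (6, 112, 142)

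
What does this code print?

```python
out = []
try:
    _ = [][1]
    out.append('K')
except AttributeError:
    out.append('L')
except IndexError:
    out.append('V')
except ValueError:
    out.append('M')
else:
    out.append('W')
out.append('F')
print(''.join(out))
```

Execution trace: 'V' (except IndexError) → 'F' (after the try/except). Output: VF

Answer: VF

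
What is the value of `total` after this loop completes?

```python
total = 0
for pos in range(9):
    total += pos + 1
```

Start at 0, add 1 to 9 = 45
`total` takes the values: 0 → 1 → 3 → 6 → 10 → 15 → 21 → 28 → 36 → 45

Answer: 45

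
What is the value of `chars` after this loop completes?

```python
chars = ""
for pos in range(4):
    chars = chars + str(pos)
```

Concatenate digits 0 to 3
`chars` takes the values: "" → "0" → "01" → "012" → "0123"

Answer: "0123"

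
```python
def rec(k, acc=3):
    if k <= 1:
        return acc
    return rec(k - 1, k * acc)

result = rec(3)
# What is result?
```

Accumulator trace (n, acc): (3, 3) -> (2, 9) -> (1, 18) -> return 18

Answer: 18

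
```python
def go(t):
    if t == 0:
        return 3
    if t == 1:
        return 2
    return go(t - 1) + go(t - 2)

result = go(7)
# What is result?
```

Build up from base cases: go(0)=3, go(1)=2, go(2)=5, go(3)=7, go(4)=12, go(5)=19, go(6)=31, ..., go(7)=50

Answer: 50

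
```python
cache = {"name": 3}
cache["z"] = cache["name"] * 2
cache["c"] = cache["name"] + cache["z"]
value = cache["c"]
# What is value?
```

Trace:
`cache = {"name": 3}` → cache = {'name': 3}
`cache["z"] = cache["name"] * 2` → cache = {'name': 3, 'z': 6}
`cache["c"] = cache["name"] + cache["z"]` → cache = {'name': 3, 'z': 6, 'c': 9}
`value = cache["c"]` → value = 9
So value = 9

Answer: 9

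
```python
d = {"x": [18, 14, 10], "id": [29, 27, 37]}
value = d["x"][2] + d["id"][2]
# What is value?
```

Trace:
`d = {"x": [18, 14, 10], "id": [29, 27, 37]}` → d = {'x': [18, 14, 10], 'id': [29, 27, 37]}
`value = d["x"][2] + d["id"][2]` → value = 47
So value = 47

Answer: 47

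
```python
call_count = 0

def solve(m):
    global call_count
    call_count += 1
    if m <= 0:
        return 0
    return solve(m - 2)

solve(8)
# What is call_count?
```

Linear recursion stepping by 2: 5 calls from m=8 down to ≤0.

Answer: 5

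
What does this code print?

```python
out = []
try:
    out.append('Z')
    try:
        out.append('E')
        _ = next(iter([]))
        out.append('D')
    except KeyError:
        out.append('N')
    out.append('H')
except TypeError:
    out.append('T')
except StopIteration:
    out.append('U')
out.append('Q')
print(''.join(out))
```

Execution trace: 'Z' (try body) → 'E' (inner try body) → 'U' (except StopIteration) → 'Q' (after the try/except). Output: ZEUQ

Answer: ZEUQ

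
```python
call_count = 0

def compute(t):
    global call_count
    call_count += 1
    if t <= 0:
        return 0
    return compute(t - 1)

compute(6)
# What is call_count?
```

Linear recursion stepping by 1: 7 calls from t=6 down to ≤0.

Answer: 7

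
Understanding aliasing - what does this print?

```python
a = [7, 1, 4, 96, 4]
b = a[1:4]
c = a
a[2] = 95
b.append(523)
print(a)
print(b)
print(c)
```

Key concept: slice vs alias.
Step by step:
`a = [7, 1, 4, 96, 4]` → a = [7, 1, 4, 96, 4]
`b = a[1:4]` → b = [1, 4, 96]
`c = a` → c = [7, 1, 4, 96, 4] (same object as a)
`a[2] = 95` → a = [7, 1, 95, 96, 4] (same object as c); c = [7, 1, 95, 96, 4] (same object as a)
`b.append(523)` → b = [1, 4, 96, 523]
`print(a)` → prints [7, 1, 95, 96, 4]
`print(b)` → prints [1, 4, 96, 523]
`print(c)` → prints [7, 1, 95, 96, 4]

Answer:
[7, 1, 95, 96, 4]
[1, 4, 96, 523]
[7, 1, 95, 96, 4]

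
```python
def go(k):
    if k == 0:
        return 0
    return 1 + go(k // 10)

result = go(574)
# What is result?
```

Count of digits of 574: 3

Answer: 3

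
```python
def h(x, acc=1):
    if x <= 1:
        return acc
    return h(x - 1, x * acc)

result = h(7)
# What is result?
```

Accumulator trace (n, acc): (7, 1) -> (6, 7) -> (5, 42) -> (4, 210) -> (3, 840) -> (2, 2520) -> (1, 5040) -> return 5040

Answer: 5040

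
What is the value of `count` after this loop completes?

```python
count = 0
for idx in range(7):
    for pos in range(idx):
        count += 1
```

Triangle number: 0+1+2+...+6
`count` takes the values: 0 → 1 → 2 → 3 → 4 → 5 → 6 → 7 → 8 → 9 → 10 → 11 → 12 → 13 → 14 → 15 → 16 → 17 → 18 → 19 → 20 → 21

Answer: 21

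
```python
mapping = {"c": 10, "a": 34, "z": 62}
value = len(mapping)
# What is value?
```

Trace:
`mapping = {"c": 10, "a": 34, "z": 62}` → mapping = {'c': 10, 'a': 34, 'z': 62}
`value = len(mapping)` → value = 3
So value = 3

Answer: 3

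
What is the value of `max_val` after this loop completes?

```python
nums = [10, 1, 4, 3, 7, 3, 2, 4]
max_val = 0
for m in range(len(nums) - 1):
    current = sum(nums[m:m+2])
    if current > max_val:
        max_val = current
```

Max sum of 2-element window in [10, 1, 4, 3, 7, 3, 2, 4]
`max_val` takes the values: 0 → 11

Answer: 11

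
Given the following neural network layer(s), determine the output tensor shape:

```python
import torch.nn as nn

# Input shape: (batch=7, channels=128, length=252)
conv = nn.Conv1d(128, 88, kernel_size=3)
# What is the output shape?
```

Input: (7, 128, 252) -> Output: (7, 88, 250)

Answer: (7, 88, 250)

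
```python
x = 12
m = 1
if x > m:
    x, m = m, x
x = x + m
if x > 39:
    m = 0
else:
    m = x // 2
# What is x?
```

Trace:
`x = 12` → x = 12
`m = 1` → m = 1
`if x > m: ...` → x > m is True → x = 1; m = 12
`x = x + m` → x = 13
`if x > 39: ...` → x > 39 is False, take else branch → m = 6
So x = 13

Answer: 13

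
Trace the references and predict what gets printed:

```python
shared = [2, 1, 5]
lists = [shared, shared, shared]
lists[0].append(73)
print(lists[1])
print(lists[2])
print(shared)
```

Key concept: list of same reference.
Step by step:
`shared = [2, 1, 5]` → shared = [2, 1, 5]
`lists = [shared, shared, shared]` → lists = [[2, 1, 5], [2, 1, 5], [2, 1, 5]]
`lists[0].append(73)` → shared = [2, 1, 5, 73]; lists = [[2, 1, 5, 73], [2, 1, 5, 73], [2, 1, 5, 73]]
`print(lists[1])` → prints [2, 1, 5, 73]
`print(lists[2])` → prints [2, 1, 5, 73]
`print(shared)` → prints [2, 1, 5, 73]

Answer:
[2, 1, 5, 73]
[2, 1, 5, 73]
[2, 1, 5, 73]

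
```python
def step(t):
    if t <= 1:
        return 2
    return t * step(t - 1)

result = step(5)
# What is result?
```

step(5) = 5 * 4 * 3 * 2 * 2 = 240

Answer: 240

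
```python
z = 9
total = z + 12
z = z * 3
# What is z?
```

Trace:
`z = 9` → z = 9
`total = z + 12` → total = 21
`z = z * 3` → z = 27
So z = 27

Answer: 27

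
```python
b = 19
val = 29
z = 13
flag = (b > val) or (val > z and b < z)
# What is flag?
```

Trace:
`b = 19` → b = 19
`val = 29` → val = 29
`z = 13` → z = 13
`flag = (b > val) or (val > z and b < z)` → flag = False
So flag = False

Answer: False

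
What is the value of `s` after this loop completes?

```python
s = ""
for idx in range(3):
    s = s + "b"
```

Repeat 'b' 3 times
`s` takes the values: "" → "b" → "bb" → "bbb"

Answer: "bbb"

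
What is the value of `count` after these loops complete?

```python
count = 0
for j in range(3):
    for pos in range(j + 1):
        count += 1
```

Triangle: 1 + 2 + ... + 3
`count` takes the values: 0 → 1 → 2 → 3 → 4 → 5 → 6

Answer: 6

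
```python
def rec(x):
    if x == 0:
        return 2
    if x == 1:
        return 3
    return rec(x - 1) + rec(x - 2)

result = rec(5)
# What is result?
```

Build up from base cases: rec(0)=2, rec(1)=3, rec(2)=5, rec(3)=8, rec(4)=13, rec(5)=21

Answer: 21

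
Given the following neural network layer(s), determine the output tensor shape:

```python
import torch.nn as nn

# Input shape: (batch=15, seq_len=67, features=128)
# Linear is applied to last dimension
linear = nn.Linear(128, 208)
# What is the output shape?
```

Input: (15, 67, 128) -> Output: (15, 67, 208)

Answer: (15, 67, 208)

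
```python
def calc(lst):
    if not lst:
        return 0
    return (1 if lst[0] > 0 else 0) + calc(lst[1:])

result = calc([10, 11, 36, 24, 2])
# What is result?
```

Count of positive elements in [10, 11, 36, 24, 2] = 5

Answer: 5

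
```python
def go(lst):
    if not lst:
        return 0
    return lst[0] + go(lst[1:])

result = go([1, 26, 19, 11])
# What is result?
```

1 + 26 + 19 + 11 + 0 = 57

Answer: 57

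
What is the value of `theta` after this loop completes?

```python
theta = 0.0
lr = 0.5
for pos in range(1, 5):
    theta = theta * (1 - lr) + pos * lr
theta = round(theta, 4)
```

Moving average with lr=0.5
`theta` takes the values: 0.0 → 0.5 → 1.25 → 2.125 → 3.0625

Answer: 3.0625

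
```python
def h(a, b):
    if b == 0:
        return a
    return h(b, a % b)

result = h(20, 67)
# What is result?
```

h(20, 67) -> h(67, 20) -> h(20, 7) -> h(7, 6) -> h(6, 1) -> h(1, 0) -> 1

Answer: 1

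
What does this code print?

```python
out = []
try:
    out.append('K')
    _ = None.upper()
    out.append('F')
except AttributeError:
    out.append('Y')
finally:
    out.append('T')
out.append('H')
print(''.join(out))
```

Execution trace: 'K' (try body) → 'Y' (except AttributeError) → 'T' (finally) → 'H' (after the try/except). Output: KYTH

Answer: KYTH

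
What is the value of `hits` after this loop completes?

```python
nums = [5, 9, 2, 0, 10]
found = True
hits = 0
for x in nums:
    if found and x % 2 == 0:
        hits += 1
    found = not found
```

Count even values at even positions
`hits` takes the values: 0 → 1 → 2

Answer: 2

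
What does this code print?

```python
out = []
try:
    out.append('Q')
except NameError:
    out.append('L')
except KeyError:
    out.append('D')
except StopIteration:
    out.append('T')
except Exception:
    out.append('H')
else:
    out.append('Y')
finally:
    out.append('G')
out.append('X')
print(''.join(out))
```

Execution trace: 'Q' (try body, no exception) → 'Y' (else) → 'G' (finally) → 'X' (after the try/except). Output: QYGX

Answer: QYGX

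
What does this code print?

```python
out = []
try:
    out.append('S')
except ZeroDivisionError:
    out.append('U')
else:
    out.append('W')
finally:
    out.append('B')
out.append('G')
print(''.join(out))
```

Execution trace: 'S' (try body, no exception) → 'W' (else) → 'B' (finally) → 'G' (after the try/except). Output: SWBG

Answer: SWBG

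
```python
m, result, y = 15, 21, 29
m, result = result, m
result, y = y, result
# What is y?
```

Trace:
`m, result, y = 15, 21, 29` → m = 15; result = 21; y = 29
`m, result = result, m` → m = 21; result = 15
`result, y = y, result` → result = 29; y = 15
So y = 15

Answer: 15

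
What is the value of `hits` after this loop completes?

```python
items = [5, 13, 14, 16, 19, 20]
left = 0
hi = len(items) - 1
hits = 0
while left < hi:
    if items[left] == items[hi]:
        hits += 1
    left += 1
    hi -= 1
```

Count matching pairs from ends
`hits` takes the values: 0

Answer: 0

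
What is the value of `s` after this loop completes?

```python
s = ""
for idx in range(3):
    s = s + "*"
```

Repeat '*' 3 times
`s` takes the values: "" → "*" → "**" → "***"

Answer: "***"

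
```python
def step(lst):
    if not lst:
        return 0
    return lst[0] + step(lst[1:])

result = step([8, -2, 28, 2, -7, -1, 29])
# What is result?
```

8 + (-2) + 28 + 2 + (-7) + (-1) + 29 + 0 = 57

Answer: 57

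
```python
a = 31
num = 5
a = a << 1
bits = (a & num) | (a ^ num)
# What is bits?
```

Trace:
`a = 31` → a = 31
`num = 5` → num = 5
`a = a << 1` → a = 62
`bits = (a & num) | (a ^ num)` → bits = 63
So bits = 63

Answer: 63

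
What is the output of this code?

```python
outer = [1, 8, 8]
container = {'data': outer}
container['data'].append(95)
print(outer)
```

Key concept: dict holds reference to list.
Step by step:
`outer = [1, 8, 8]` → outer = [1, 8, 8]
`container = {'data': outer}` → container = {'data': [1, 8, 8]}
`container['data'].append(95)` → outer = [1, 8, 8, 95]; container = {'data': [1, 8, 8, 95]}
`print(outer)` → prints [1, 8, 8, 95]

Answer: [1, 8, 8, 95]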